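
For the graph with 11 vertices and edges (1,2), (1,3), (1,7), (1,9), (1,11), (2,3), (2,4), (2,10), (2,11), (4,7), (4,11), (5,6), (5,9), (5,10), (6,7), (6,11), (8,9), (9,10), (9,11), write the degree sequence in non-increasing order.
[5, 5, 5, 5, 3, 3, 3, 3, 3, 2, 1] (degrees: deg(1)=5, deg(2)=5, deg(3)=2, deg(4)=3, deg(5)=3, deg(6)=3, deg(7)=3, deg(8)=1, deg(9)=5, deg(10)=3, deg(11)=5)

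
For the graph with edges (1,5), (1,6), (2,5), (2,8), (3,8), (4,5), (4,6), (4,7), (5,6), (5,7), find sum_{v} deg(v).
20 (handshake: sum of degrees = 2|E| = 2 x 10 = 20)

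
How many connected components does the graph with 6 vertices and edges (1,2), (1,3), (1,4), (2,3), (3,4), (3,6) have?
2 (components: {1, 2, 3, 4, 6}, {5})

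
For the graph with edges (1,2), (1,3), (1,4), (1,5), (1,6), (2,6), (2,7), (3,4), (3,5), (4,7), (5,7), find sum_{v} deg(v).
22 (handshake: sum of degrees = 2|E| = 2 x 11 = 22)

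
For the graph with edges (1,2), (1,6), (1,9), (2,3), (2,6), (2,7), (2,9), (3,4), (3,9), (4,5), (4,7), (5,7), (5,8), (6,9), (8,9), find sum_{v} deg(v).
30 (handshake: sum of degrees = 2|E| = 2 x 15 = 30)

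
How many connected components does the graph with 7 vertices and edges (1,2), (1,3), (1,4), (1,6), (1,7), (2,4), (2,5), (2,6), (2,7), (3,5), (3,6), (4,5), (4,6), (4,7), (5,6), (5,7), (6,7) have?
1 (components: {1, 2, 3, 4, 5, 6, 7})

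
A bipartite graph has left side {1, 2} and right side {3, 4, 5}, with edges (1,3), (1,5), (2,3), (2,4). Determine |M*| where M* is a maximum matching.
2 (matching: (1,5), (2,4); upper bound min(|L|,|R|) = min(2,3) = 2)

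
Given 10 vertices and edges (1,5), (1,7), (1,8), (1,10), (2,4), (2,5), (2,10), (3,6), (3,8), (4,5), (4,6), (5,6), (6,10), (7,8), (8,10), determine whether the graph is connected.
No, it has 2 components: {1, 2, 3, 4, 5, 6, 7, 8, 10}, {9}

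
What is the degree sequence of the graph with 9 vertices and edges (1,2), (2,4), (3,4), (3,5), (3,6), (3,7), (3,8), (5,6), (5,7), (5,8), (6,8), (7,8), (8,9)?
[5, 5, 4, 3, 3, 2, 2, 1, 1] (degrees: deg(1)=1, deg(2)=2, deg(3)=5, deg(4)=2, deg(5)=4, deg(6)=3, deg(7)=3, deg(8)=5, deg(9)=1)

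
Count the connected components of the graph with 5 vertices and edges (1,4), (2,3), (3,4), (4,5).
1 (components: {1, 2, 3, 4, 5})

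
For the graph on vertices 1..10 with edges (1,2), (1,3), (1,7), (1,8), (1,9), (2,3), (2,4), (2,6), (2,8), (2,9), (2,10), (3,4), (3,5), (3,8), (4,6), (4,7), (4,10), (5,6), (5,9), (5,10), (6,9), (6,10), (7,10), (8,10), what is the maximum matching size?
5 (matching: (1,9), (2,6), (3,8), (4,7), (5,10); upper bound floor(n/2) = floor(10/2) = 5)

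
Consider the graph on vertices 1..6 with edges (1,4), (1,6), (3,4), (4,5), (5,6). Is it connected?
No, it has 2 components: {1, 3, 4, 5, 6}, {2}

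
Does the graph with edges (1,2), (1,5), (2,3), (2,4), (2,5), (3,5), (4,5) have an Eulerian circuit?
Yes (the graph is connected and all 5 vertices have even degree)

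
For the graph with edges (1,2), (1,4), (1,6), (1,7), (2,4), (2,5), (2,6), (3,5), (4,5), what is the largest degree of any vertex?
4 (attained at vertices 1, 2)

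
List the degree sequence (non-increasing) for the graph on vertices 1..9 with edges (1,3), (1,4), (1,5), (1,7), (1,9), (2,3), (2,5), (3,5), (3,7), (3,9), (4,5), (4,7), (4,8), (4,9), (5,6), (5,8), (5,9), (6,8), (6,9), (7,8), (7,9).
[7, 6, 5, 5, 5, 5, 4, 3, 2] (degrees: deg(1)=5, deg(2)=2, deg(3)=5, deg(4)=5, deg(5)=7, deg(6)=3, deg(7)=5, deg(8)=4, deg(9)=6)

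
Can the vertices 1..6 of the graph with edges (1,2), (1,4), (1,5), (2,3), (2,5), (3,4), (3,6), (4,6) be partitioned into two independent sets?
No (odd cycle of length 3: 5 -> 1 -> 2 -> 5)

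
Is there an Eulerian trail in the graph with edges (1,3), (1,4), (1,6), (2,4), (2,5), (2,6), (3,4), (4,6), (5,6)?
Yes (the graph is connected and exactly 2 vertices have odd degree: {1, 2}; any Eulerian path must start and end at those)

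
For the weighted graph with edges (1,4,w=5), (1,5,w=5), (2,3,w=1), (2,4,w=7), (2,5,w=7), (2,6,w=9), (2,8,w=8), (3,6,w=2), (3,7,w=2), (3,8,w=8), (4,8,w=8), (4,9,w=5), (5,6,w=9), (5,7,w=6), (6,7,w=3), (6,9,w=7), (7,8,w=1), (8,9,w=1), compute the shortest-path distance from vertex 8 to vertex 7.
1 (path: 8 -> 7; weights 1 = 1)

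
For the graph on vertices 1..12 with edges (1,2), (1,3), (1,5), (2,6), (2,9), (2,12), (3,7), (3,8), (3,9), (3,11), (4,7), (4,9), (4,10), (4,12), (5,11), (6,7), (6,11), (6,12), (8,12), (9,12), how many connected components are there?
1 (components: {1, 2, 3, 4, 5, 6, 7, 8, 9, 10, 11, 12})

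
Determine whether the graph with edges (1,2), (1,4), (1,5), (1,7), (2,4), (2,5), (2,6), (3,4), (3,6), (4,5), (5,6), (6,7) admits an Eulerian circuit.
Yes (the graph is connected and all 7 vertices have even degree)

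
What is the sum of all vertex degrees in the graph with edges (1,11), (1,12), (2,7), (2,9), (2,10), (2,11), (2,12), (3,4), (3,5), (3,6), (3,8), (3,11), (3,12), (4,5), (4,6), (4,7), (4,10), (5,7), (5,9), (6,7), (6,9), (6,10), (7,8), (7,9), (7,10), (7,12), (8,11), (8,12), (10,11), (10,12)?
60 (handshake: sum of degrees = 2|E| = 2 x 30 = 60)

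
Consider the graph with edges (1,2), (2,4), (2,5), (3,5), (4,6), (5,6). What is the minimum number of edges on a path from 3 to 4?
3 (path: 3 -> 5 -> 2 -> 4, 3 edges)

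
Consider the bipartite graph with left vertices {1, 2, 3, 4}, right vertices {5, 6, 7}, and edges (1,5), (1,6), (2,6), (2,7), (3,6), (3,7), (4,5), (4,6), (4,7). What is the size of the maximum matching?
3 (matching: (1,6), (2,7), (4,5); upper bound min(|L|,|R|) = min(4,3) = 3)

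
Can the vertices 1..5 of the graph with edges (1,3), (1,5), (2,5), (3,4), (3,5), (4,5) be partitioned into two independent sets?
No (odd cycle of length 3: 5 -> 1 -> 3 -> 5)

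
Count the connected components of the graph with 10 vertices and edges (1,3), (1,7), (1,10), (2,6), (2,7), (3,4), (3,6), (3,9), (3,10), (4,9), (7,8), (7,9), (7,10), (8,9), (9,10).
2 (components: {1, 2, 3, 4, 6, 7, 8, 9, 10}, {5})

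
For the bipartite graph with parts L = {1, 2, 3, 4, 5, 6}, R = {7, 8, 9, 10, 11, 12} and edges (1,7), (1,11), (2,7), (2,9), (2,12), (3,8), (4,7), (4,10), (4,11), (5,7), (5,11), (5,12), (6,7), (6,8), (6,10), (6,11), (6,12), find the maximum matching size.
6 (matching: (1,11), (2,9), (3,8), (4,10), (5,12), (6,7); upper bound min(|L|,|R|) = min(6,6) = 6)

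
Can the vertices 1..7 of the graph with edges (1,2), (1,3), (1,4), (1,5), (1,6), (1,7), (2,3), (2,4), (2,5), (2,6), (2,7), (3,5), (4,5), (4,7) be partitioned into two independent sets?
No (odd cycle of length 3: 7 -> 1 -> 2 -> 7)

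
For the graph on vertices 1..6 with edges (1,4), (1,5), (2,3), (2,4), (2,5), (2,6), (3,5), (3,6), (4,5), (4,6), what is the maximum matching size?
3 (matching: (1,5), (2,3), (4,6); upper bound floor(n/2) = floor(6/2) = 3)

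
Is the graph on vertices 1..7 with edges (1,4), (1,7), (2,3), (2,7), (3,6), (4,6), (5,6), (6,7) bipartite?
Yes. Partition: {1, 2, 6}, {3, 4, 5, 7}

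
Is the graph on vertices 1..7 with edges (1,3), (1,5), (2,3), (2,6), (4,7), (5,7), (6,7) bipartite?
Yes. Partition: {1, 2, 7}, {3, 4, 5, 6}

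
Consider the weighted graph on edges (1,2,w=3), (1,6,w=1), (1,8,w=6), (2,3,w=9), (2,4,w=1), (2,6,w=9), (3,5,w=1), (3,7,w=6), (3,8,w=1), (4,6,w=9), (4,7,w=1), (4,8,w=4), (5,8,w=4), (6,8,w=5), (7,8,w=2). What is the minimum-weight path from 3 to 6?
6 (path: 3 -> 8 -> 6; weights 1 + 5 = 6)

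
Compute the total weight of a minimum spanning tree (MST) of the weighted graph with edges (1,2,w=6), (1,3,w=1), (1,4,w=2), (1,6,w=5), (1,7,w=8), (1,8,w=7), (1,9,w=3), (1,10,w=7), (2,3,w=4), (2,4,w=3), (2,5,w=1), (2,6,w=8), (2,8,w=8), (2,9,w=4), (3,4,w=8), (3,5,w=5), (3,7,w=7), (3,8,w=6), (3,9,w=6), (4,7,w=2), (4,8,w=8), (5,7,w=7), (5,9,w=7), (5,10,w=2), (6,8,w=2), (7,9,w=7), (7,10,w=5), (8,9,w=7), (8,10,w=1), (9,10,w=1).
15 (MST edges: (1,3,w=1), (1,4,w=2), (1,9,w=3), (2,5,w=1), (4,7,w=2), (5,10,w=2), (6,8,w=2), (8,10,w=1), (9,10,w=1); sum of weights 1 + 2 + 3 + 1 + 2 + 2 + 2 + 1 + 1 = 15)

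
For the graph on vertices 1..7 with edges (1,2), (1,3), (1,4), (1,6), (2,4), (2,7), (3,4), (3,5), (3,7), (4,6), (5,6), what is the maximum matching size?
3 (matching: (1,6), (2,7), (3,5); upper bound floor(n/2) = floor(7/2) = 3)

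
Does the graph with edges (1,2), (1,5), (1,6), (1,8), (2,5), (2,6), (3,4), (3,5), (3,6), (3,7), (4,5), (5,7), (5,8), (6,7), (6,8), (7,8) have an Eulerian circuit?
No (2 vertices have odd degree: {2, 6}; Eulerian circuit requires 0)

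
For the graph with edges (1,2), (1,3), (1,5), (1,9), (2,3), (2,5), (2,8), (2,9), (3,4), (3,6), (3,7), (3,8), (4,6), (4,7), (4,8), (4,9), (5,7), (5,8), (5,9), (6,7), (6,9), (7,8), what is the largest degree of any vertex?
6 (attained at vertex 3)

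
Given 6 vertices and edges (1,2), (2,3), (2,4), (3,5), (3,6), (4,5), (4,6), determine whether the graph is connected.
Yes (BFS from 1 visits [1, 2, 3, 4, 5, 6] — all 6 vertices reached)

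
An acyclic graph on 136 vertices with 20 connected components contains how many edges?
116 (Each of the 20 component trees on V_i vertices has V_i - 1 edges; summing gives V - C = 136 - 20 = 116)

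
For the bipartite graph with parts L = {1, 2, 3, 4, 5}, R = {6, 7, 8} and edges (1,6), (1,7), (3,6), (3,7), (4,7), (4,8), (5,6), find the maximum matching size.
3 (matching: (1,7), (3,6), (4,8); upper bound min(|L|,|R|) = min(5,3) = 3)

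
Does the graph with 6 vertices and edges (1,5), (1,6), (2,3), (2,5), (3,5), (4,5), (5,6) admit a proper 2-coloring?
No (odd cycle of length 3: 5 -> 1 -> 6 -> 5)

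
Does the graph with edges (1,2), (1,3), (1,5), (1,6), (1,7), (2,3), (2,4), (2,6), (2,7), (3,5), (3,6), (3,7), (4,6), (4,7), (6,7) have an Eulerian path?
No (6 vertices have odd degree: {1, 2, 3, 4, 6, 7}; Eulerian path requires 0 or 2)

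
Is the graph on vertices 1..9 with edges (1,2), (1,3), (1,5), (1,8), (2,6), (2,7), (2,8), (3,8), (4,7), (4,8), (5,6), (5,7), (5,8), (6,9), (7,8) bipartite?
No (odd cycle of length 3: 5 -> 1 -> 8 -> 5)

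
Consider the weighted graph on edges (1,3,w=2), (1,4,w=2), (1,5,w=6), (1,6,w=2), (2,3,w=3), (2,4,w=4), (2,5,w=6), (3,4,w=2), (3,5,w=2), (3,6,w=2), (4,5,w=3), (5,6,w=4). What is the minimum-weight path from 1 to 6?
2 (path: 1 -> 6; weights 2 = 2)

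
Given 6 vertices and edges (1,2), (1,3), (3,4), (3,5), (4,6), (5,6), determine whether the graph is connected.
Yes (BFS from 1 visits [1, 2, 3, 4, 5, 6] — all 6 vertices reached)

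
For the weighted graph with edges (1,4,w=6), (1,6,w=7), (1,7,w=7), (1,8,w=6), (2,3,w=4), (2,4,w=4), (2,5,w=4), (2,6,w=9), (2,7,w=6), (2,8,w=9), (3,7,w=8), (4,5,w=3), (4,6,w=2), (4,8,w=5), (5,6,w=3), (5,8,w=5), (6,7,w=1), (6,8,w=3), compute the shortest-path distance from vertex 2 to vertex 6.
6 (path: 2 -> 4 -> 6; weights 4 + 2 = 6)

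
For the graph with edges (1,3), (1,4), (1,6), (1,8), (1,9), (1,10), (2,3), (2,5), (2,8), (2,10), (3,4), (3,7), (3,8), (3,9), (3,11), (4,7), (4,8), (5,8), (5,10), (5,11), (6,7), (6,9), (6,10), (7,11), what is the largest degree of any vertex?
7 (attained at vertex 3)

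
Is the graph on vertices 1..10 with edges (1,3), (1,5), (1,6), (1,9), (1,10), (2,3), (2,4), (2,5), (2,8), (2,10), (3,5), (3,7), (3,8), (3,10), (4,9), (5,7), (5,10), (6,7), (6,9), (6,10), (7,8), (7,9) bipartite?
No (odd cycle of length 3: 3 -> 1 -> 5 -> 3)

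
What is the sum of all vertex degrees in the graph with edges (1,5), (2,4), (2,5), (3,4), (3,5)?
10 (handshake: sum of degrees = 2|E| = 2 x 5 = 10)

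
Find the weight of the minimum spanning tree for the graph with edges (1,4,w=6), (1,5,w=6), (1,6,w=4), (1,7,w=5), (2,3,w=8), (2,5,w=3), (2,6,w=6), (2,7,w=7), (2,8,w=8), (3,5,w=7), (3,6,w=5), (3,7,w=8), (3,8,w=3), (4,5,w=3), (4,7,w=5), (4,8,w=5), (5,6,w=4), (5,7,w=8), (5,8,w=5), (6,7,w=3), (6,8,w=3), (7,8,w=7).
23 (MST edges: (1,6,w=4), (2,5,w=3), (3,8,w=3), (4,5,w=3), (5,6,w=4), (6,7,w=3), (6,8,w=3); sum of weights 4 + 3 + 3 + 3 + 4 + 3 + 3 = 23)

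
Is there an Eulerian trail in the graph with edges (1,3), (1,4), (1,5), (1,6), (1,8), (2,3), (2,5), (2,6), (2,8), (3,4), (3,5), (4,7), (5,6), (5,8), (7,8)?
No (4 vertices have odd degree: {1, 4, 5, 6}; Eulerian path requires 0 or 2)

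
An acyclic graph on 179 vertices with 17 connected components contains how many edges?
162 (Each of the 17 component trees on V_i vertices has V_i - 1 edges; summing gives V - C = 179 - 17 = 162)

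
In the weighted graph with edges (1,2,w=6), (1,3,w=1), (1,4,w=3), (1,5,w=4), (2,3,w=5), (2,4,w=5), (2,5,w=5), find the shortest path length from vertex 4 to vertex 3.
4 (path: 4 -> 1 -> 3; weights 3 + 1 = 4)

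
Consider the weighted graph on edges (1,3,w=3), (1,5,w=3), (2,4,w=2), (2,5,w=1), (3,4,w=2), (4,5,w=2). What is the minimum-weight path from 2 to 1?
4 (path: 2 -> 5 -> 1; weights 1 + 3 = 4)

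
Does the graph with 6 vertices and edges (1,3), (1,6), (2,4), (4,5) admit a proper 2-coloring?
Yes. Partition: {1, 2, 5}, {3, 4, 6}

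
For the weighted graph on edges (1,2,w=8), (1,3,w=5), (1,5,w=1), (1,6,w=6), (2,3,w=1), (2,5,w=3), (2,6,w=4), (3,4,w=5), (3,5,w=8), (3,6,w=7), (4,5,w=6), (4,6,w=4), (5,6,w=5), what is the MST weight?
13 (MST edges: (1,5,w=1), (2,3,w=1), (2,5,w=3), (2,6,w=4), (4,6,w=4); sum of weights 1 + 1 + 3 + 4 + 4 = 13)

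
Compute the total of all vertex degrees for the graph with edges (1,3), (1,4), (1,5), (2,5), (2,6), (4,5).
12 (handshake: sum of degrees = 2|E| = 2 x 6 = 12)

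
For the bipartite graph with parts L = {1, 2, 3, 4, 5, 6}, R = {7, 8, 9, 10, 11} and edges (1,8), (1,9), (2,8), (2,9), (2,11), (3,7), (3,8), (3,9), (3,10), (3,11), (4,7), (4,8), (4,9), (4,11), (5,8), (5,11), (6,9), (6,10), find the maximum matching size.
5 (matching: (1,9), (2,11), (3,10), (4,7), (5,8); upper bound min(|L|,|R|) = min(6,5) = 5)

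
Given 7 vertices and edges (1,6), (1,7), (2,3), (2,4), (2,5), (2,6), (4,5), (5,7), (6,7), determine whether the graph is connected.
Yes (BFS from 1 visits [1, 6, 7, 2, 5, 3, 4] — all 7 vertices reached)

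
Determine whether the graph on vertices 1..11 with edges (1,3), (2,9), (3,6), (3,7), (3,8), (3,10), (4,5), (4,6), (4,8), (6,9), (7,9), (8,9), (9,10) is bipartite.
Yes. Partition: {1, 2, 5, 6, 7, 8, 10, 11}, {3, 4, 9}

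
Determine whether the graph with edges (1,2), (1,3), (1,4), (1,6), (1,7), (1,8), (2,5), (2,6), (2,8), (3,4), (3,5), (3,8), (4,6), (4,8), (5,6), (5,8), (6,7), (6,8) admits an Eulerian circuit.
Yes (the graph is connected and all 8 vertices have even degree)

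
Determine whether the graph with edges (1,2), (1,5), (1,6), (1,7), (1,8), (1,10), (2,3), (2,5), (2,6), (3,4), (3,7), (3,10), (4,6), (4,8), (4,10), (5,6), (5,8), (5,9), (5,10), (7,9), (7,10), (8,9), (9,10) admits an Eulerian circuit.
Yes (the graph is connected and all 10 vertices have even degree)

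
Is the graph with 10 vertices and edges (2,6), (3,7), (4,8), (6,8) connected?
No, it has 6 components: {1}, {2, 4, 6, 8}, {3, 7}, {5}, {9}, {10}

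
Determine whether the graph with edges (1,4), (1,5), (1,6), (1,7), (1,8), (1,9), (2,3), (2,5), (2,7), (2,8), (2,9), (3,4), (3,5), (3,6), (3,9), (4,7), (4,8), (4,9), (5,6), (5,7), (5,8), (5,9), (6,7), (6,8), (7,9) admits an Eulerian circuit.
No (6 vertices have odd degree: {2, 3, 4, 5, 6, 8}; Eulerian circuit requires 0)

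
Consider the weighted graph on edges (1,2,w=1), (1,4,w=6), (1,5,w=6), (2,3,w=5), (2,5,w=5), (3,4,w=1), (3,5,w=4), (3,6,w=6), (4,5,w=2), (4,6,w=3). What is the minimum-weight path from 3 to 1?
6 (path: 3 -> 2 -> 1; weights 5 + 1 = 6)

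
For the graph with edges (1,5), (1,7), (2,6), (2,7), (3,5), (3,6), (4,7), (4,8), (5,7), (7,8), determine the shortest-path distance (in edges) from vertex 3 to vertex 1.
2 (path: 3 -> 5 -> 1, 2 edges)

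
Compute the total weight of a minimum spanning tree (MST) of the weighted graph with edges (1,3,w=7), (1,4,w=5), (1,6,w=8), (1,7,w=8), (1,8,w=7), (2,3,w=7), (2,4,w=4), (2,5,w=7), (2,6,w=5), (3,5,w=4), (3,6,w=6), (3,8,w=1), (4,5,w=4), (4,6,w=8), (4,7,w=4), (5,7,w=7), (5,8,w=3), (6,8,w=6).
26 (MST edges: (1,4,w=5), (2,4,w=4), (2,6,w=5), (3,8,w=1), (4,5,w=4), (4,7,w=4), (5,8,w=3); sum of weights 5 + 4 + 5 + 1 + 4 + 4 + 3 = 26)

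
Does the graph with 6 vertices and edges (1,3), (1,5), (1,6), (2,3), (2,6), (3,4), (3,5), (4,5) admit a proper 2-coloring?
No (odd cycle of length 3: 5 -> 1 -> 3 -> 5)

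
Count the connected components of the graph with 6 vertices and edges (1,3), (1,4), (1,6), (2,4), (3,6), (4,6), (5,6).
1 (components: {1, 2, 3, 4, 5, 6})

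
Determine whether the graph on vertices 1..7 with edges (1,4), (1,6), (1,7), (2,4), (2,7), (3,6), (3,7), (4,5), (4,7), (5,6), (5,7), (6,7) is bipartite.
No (odd cycle of length 3: 7 -> 1 -> 4 -> 7)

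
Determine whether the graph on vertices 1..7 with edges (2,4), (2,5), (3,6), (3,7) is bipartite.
Yes. Partition: {1, 2, 3}, {4, 5, 6, 7}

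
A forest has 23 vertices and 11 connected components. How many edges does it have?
12 (Each of the 11 component trees on V_i vertices has V_i - 1 edges; summing gives V - C = 23 - 11 = 12)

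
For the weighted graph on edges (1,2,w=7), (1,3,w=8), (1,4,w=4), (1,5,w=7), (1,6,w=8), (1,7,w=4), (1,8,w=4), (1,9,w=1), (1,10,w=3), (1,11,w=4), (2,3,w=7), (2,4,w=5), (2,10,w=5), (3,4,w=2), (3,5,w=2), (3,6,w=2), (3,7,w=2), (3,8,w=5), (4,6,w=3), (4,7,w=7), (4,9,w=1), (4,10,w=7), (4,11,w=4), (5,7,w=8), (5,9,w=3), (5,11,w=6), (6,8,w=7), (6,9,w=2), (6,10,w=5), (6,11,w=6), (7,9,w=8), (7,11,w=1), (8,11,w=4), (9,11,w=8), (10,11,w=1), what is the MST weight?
21 (MST edges: (1,8,w=4), (1,9,w=1), (2,10,w=5), (3,4,w=2), (3,5,w=2), (3,6,w=2), (3,7,w=2), (4,9,w=1), (7,11,w=1), (10,11,w=1); sum of weights 4 + 1 + 5 + 2 + 2 + 2 + 2 + 1 + 1 + 1 = 21)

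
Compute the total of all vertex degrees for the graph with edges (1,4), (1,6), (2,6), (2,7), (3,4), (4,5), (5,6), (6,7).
16 (handshake: sum of degrees = 2|E| = 2 x 8 = 16)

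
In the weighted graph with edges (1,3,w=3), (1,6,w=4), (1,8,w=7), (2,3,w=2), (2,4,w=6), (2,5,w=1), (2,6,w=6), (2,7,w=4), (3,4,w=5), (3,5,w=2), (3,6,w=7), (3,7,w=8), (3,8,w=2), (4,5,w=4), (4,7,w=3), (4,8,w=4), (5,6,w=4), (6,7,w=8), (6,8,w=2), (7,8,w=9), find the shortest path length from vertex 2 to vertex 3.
2 (path: 2 -> 3; weights 2 = 2)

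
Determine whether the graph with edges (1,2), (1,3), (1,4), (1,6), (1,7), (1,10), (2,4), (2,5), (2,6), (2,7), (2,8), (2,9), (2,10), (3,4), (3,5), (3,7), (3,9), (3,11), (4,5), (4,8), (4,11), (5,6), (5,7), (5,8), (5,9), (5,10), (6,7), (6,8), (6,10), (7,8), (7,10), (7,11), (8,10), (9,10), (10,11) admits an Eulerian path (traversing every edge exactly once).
Yes — and in fact it has an Eulerian circuit (the graph is connected and all 11 vertices have even degree)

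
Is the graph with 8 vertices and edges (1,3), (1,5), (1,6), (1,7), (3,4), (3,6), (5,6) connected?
No, it has 3 components: {1, 3, 4, 5, 6, 7}, {2}, {8}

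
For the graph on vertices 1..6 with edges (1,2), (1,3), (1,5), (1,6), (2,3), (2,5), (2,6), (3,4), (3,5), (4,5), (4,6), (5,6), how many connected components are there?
1 (components: {1, 2, 3, 4, 5, 6})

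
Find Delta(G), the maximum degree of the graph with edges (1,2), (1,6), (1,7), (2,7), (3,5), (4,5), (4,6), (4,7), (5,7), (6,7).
5 (attained at vertex 7)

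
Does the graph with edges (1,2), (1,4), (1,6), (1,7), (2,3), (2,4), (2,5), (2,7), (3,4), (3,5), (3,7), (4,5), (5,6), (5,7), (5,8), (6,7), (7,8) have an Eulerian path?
Yes (the graph is connected and exactly 2 vertices have odd degree: {2, 6}; any Eulerian path must start and end at those)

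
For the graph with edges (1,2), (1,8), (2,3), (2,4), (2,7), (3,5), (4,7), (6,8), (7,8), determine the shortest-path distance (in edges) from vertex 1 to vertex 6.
2 (path: 1 -> 8 -> 6, 2 edges)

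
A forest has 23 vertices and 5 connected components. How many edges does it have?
18 (Each of the 5 component trees on V_i vertices has V_i - 1 edges; summing gives V - C = 23 - 5 = 18)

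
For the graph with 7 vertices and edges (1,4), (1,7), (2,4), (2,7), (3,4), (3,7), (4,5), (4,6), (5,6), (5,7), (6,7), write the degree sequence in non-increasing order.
[5, 5, 3, 3, 2, 2, 2] (degrees: deg(1)=2, deg(2)=2, deg(3)=2, deg(4)=5, deg(5)=3, deg(6)=3, deg(7)=5)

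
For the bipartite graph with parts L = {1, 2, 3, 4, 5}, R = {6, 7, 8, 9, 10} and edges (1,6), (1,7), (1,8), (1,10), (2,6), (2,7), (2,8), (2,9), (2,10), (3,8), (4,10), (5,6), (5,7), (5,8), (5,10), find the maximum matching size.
5 (matching: (1,6), (2,9), (3,8), (4,10), (5,7); upper bound min(|L|,|R|) = min(5,5) = 5)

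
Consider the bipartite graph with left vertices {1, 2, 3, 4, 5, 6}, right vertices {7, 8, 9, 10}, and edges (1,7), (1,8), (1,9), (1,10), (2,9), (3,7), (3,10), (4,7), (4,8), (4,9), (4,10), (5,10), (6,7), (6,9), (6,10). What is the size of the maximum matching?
4 (matching: (1,10), (2,9), (3,7), (4,8); upper bound min(|L|,|R|) = min(6,4) = 4)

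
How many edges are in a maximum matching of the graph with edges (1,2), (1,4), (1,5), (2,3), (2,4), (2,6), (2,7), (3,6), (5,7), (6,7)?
3 (matching: (1,5), (2,7), (3,6); upper bound floor(n/2) = floor(7/2) = 3)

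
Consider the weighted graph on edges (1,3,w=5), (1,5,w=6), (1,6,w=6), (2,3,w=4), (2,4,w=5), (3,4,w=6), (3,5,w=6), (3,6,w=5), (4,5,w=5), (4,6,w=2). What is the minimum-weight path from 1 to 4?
8 (path: 1 -> 6 -> 4; weights 6 + 2 = 8)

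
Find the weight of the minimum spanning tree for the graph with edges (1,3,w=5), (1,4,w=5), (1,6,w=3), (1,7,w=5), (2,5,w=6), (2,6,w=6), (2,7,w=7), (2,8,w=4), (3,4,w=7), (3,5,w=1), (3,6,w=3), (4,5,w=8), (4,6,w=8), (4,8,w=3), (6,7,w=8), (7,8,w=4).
23 (MST edges: (1,4,w=5), (1,6,w=3), (2,8,w=4), (3,5,w=1), (3,6,w=3), (4,8,w=3), (7,8,w=4); sum of weights 5 + 3 + 4 + 1 + 3 + 3 + 4 = 23)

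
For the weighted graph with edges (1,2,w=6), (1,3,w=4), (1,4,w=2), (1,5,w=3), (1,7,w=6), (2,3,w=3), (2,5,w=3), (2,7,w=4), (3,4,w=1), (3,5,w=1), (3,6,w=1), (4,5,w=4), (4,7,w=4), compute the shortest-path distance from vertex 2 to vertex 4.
4 (path: 2 -> 3 -> 4; weights 3 + 1 = 4)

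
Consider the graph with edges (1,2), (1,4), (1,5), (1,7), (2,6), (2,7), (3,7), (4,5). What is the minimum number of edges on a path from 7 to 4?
2 (path: 7 -> 1 -> 4, 2 edges)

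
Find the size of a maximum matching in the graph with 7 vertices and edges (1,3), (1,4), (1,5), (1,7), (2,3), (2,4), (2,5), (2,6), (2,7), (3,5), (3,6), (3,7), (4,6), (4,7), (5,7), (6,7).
3 (matching: (1,5), (2,6), (3,7); upper bound floor(n/2) = floor(7/2) = 3)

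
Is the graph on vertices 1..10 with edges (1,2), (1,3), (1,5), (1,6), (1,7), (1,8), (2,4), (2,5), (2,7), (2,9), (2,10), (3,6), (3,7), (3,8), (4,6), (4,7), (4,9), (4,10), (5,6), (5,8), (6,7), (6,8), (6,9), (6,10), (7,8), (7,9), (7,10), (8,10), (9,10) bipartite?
No (odd cycle of length 3: 6 -> 1 -> 8 -> 6)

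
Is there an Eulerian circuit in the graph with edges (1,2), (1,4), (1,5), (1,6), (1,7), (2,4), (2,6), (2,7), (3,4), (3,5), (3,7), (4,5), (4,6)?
No (6 vertices have odd degree: {1, 3, 4, 5, 6, 7}; Eulerian circuit requires 0)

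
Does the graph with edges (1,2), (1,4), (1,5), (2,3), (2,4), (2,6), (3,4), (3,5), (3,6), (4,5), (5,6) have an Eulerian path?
Yes (the graph is connected and exactly 2 vertices have odd degree: {1, 6}; any Eulerian path must start and end at those)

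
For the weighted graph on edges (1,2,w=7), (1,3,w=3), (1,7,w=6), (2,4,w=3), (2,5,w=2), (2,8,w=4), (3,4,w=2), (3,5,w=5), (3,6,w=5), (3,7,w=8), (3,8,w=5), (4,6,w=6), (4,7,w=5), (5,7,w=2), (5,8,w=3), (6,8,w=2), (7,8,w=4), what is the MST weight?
17 (MST edges: (1,3,w=3), (2,4,w=3), (2,5,w=2), (3,4,w=2), (5,7,w=2), (5,8,w=3), (6,8,w=2); sum of weights 3 + 3 + 2 + 2 + 2 + 3 + 2 = 17)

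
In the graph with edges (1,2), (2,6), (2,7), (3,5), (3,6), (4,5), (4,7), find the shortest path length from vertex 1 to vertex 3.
3 (path: 1 -> 2 -> 6 -> 3, 3 edges)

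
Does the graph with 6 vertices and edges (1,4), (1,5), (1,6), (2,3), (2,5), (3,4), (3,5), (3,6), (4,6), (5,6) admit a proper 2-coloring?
No (odd cycle of length 3: 5 -> 1 -> 6 -> 5)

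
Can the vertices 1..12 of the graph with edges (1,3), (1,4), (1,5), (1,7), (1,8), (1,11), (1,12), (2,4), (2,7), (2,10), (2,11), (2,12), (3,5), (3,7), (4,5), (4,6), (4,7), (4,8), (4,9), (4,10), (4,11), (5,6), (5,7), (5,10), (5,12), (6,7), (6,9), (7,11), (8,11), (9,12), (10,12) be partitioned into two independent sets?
No (odd cycle of length 3: 4 -> 1 -> 8 -> 4)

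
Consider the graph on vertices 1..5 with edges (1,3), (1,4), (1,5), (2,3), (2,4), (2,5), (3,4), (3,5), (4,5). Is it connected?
Yes (BFS from 1 visits [1, 3, 4, 5, 2] — all 5 vertices reached)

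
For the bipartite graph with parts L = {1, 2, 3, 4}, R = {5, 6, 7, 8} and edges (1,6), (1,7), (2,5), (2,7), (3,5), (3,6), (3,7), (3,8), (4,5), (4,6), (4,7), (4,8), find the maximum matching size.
4 (matching: (1,7), (2,5), (3,8), (4,6); upper bound min(|L|,|R|) = min(4,4) = 4)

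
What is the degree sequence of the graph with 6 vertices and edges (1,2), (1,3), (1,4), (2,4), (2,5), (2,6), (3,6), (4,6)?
[4, 3, 3, 3, 2, 1] (degrees: deg(1)=3, deg(2)=4, deg(3)=2, deg(4)=3, deg(5)=1, deg(6)=3)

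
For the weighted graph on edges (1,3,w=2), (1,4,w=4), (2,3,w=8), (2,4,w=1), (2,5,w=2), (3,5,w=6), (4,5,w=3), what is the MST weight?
9 (MST edges: (1,3,w=2), (1,4,w=4), (2,4,w=1), (2,5,w=2); sum of weights 2 + 4 + 1 + 2 = 9)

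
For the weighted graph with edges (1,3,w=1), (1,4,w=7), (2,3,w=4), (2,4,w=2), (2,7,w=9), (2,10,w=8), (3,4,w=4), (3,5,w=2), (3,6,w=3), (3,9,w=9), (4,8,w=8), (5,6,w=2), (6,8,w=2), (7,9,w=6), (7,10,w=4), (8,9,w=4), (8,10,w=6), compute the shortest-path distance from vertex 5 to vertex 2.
6 (path: 5 -> 3 -> 2; weights 2 + 4 = 6)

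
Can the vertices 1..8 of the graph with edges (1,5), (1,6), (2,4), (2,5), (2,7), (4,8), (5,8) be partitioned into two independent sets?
Yes. Partition: {1, 2, 3, 8}, {4, 5, 6, 7}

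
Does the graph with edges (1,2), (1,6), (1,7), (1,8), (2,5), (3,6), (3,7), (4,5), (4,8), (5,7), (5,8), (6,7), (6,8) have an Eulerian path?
Yes — and in fact it has an Eulerian circuit (the graph is connected and all 8 vertices have even degree)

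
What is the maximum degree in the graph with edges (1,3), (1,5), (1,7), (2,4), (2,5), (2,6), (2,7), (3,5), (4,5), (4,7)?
4 (attained at vertices 2, 5)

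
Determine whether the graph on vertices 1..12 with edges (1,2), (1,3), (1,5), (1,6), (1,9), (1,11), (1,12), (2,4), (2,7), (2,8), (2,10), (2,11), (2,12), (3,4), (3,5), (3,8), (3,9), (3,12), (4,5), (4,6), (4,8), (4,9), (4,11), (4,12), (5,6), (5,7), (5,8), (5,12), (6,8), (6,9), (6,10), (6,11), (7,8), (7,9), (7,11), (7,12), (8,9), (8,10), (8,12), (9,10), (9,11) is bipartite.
No (odd cycle of length 3: 6 -> 1 -> 5 -> 6)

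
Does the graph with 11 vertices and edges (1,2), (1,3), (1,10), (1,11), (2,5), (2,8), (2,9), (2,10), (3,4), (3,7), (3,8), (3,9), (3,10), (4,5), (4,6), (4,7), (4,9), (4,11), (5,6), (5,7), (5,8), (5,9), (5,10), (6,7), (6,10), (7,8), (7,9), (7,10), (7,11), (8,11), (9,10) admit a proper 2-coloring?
No (odd cycle of length 3: 2 -> 1 -> 10 -> 2)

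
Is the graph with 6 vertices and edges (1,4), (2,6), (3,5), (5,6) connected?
No, it has 2 components: {1, 4}, {2, 3, 5, 6}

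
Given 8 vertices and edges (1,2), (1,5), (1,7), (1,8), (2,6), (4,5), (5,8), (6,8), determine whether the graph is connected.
No, it has 2 components: {1, 2, 4, 5, 6, 7, 8}, {3}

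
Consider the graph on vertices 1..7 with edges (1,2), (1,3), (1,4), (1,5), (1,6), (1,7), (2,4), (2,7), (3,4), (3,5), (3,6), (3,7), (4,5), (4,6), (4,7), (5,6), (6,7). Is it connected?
Yes (BFS from 1 visits [1, 2, 3, 4, 5, 6, 7] — all 7 vertices reached)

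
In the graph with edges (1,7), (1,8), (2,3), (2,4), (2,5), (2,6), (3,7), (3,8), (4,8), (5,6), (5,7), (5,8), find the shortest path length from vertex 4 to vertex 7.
3 (path: 4 -> 8 -> 3 -> 7, 3 edges)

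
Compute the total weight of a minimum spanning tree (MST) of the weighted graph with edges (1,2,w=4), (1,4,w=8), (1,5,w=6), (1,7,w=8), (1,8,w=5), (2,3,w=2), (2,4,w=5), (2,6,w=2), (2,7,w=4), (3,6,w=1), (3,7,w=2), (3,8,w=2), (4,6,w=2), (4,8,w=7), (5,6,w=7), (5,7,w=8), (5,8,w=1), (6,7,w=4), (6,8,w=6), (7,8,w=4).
14 (MST edges: (1,2,w=4), (2,3,w=2), (3,6,w=1), (3,7,w=2), (3,8,w=2), (4,6,w=2), (5,8,w=1); sum of weights 4 + 2 + 1 + 2 + 2 + 2 + 1 = 14)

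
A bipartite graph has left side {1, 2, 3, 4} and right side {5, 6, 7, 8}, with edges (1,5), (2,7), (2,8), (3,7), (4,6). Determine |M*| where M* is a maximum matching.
4 (matching: (1,5), (2,8), (3,7), (4,6); upper bound min(|L|,|R|) = min(4,4) = 4)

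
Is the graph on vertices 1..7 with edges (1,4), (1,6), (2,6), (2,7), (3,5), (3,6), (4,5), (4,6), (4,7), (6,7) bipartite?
No (odd cycle of length 3: 6 -> 1 -> 4 -> 6)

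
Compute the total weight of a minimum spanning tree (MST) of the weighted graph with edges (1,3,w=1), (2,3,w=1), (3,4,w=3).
5 (MST edges: (1,3,w=1), (2,3,w=1), (3,4,w=3); sum of weights 1 + 1 + 3 = 5)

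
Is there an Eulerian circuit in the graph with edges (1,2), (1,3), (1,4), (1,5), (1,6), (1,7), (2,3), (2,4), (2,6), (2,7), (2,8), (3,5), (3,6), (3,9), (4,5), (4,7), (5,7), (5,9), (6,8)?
No (2 vertices have odd degree: {3, 5}; Eulerian circuit requires 0)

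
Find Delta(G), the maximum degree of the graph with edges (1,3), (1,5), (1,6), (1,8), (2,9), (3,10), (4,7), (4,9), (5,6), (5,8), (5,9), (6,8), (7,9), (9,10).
5 (attained at vertex 9)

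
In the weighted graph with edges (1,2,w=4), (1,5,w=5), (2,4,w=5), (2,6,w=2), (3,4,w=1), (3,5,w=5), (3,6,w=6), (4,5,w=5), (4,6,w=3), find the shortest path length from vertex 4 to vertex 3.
1 (path: 4 -> 3; weights 1 = 1)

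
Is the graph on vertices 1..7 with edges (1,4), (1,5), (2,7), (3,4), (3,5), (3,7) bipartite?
Yes. Partition: {1, 2, 3, 6}, {4, 5, 7}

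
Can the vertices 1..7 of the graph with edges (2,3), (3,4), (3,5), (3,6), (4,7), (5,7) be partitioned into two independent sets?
Yes. Partition: {1, 2, 4, 5, 6}, {3, 7}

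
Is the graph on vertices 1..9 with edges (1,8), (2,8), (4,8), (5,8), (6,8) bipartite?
Yes. Partition: {1, 2, 3, 4, 5, 6, 7, 9}, {8}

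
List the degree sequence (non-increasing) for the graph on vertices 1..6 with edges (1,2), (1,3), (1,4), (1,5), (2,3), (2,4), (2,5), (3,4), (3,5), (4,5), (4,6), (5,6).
[5, 5, 4, 4, 4, 2] (degrees: deg(1)=4, deg(2)=4, deg(3)=4, deg(4)=5, deg(5)=5, deg(6)=2)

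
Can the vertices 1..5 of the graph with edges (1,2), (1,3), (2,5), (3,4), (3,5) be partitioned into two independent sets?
Yes. Partition: {1, 4, 5}, {2, 3}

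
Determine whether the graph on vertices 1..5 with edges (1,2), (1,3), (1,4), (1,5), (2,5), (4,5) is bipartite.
No (odd cycle of length 3: 5 -> 1 -> 2 -> 5)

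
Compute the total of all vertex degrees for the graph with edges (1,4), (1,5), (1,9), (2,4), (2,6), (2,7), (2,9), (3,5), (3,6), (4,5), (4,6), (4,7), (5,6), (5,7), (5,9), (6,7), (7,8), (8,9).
36 (handshake: sum of degrees = 2|E| = 2 x 18 = 36)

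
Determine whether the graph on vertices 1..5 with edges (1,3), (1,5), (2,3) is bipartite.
Yes. Partition: {1, 2, 4}, {3, 5}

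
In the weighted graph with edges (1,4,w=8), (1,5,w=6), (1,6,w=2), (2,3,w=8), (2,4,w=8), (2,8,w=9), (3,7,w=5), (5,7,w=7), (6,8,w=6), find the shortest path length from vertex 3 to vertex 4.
16 (path: 3 -> 2 -> 4; weights 8 + 8 = 16)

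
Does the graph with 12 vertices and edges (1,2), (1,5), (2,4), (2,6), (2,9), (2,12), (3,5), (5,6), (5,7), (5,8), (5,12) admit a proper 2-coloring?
Yes. Partition: {1, 3, 4, 6, 7, 8, 9, 10, 11, 12}, {2, 5}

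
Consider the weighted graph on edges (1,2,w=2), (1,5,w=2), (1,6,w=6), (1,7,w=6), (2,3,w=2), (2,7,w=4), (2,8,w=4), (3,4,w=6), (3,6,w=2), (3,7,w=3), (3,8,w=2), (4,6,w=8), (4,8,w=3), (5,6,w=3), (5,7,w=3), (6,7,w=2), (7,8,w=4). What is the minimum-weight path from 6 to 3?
2 (path: 6 -> 3; weights 2 = 2)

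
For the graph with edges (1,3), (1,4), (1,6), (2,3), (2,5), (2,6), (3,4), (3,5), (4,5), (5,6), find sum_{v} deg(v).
20 (handshake: sum of degrees = 2|E| = 2 x 10 = 20)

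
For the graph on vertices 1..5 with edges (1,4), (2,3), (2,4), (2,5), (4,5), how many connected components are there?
1 (components: {1, 2, 3, 4, 5})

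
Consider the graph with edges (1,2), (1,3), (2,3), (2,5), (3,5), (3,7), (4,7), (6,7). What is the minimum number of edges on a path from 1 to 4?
3 (path: 1 -> 3 -> 7 -> 4, 3 edges)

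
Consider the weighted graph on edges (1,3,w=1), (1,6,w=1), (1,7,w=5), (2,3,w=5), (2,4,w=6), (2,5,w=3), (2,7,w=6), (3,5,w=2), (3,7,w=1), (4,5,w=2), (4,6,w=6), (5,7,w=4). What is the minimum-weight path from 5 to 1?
3 (path: 5 -> 3 -> 1; weights 2 + 1 = 3)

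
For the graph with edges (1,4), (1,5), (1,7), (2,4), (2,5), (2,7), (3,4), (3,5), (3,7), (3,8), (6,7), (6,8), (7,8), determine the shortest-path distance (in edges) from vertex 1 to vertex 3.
2 (path: 1 -> 4 -> 3, 2 edges)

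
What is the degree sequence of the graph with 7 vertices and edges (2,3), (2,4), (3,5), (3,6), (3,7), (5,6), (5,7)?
[4, 3, 2, 2, 2, 1, 0] (degrees: deg(1)=0, deg(2)=2, deg(3)=4, deg(4)=1, deg(5)=3, deg(6)=2, deg(7)=2)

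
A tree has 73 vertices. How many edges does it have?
72 (A tree on V vertices has V - 1 edges, so 73 - 1 = 72)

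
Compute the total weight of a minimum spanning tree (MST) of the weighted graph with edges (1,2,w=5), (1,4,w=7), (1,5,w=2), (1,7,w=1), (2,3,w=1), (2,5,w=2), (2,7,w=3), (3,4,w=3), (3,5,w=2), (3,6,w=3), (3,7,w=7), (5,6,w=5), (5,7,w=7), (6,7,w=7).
12 (MST edges: (1,5,w=2), (1,7,w=1), (2,3,w=1), (2,5,w=2), (3,4,w=3), (3,6,w=3); sum of weights 2 + 1 + 1 + 2 + 3 + 3 = 12)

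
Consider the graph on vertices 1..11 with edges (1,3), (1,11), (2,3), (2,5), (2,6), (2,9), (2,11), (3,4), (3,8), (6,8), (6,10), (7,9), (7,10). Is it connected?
Yes (BFS from 1 visits [1, 3, 11, 2, 4, 8, 5, 6, 9, 10, 7] — all 11 vertices reached)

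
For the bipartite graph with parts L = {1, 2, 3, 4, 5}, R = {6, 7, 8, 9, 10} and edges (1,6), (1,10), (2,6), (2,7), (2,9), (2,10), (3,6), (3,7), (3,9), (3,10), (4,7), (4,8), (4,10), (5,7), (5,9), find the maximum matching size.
5 (matching: (1,10), (2,9), (3,6), (4,8), (5,7); upper bound min(|L|,|R|) = min(5,5) = 5)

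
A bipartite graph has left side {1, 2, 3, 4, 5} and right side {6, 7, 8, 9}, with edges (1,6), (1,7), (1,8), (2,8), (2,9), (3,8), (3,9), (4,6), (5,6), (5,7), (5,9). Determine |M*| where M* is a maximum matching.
4 (matching: (1,8), (2,9), (4,6), (5,7); upper bound min(|L|,|R|) = min(5,4) = 4)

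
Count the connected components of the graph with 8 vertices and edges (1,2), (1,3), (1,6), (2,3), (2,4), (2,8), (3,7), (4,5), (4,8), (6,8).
1 (components: {1, 2, 3, 4, 5, 6, 7, 8})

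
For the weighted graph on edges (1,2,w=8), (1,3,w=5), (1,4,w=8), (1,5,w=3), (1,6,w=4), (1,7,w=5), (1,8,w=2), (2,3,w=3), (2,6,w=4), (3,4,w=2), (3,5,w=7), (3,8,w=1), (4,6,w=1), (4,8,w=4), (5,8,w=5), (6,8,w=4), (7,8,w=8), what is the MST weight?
17 (MST edges: (1,5,w=3), (1,7,w=5), (1,8,w=2), (2,3,w=3), (3,4,w=2), (3,8,w=1), (4,6,w=1); sum of weights 3 + 5 + 2 + 3 + 2 + 1 + 1 = 17)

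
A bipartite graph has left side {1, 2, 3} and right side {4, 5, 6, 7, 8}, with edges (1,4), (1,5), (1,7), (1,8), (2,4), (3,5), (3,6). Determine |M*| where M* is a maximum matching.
3 (matching: (1,8), (2,4), (3,6); upper bound min(|L|,|R|) = min(3,5) = 3)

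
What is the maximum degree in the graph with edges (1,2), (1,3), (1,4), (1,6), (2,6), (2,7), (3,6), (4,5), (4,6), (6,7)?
5 (attained at vertex 6)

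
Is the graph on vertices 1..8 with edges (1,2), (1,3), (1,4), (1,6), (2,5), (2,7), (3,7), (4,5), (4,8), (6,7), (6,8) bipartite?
Yes. Partition: {1, 5, 7, 8}, {2, 3, 4, 6}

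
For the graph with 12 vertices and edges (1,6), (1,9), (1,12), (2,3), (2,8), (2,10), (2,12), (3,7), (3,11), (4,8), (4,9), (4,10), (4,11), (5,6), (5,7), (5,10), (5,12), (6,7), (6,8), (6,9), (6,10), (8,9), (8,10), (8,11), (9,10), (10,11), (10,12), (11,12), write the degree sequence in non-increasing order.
[8, 6, 6, 5, 5, 5, 4, 4, 4, 3, 3, 3] (degrees: deg(1)=3, deg(2)=4, deg(3)=3, deg(4)=4, deg(5)=4, deg(6)=6, deg(7)=3, deg(8)=6, deg(9)=5, deg(10)=8, deg(11)=5, deg(12)=5)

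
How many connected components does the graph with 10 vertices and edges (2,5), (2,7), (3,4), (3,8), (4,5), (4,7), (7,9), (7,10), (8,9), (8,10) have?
3 (components: {1}, {2, 3, 4, 5, 7, 8, 9, 10}, {6})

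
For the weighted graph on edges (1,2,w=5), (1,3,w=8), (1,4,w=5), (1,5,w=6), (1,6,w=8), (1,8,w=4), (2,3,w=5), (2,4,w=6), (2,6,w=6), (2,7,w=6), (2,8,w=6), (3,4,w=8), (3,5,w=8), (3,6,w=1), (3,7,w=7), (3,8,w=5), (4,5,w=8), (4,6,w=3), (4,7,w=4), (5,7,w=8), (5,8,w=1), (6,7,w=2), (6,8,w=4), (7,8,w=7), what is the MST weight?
20 (MST edges: (1,2,w=5), (1,8,w=4), (3,6,w=1), (4,6,w=3), (5,8,w=1), (6,7,w=2), (6,8,w=4); sum of weights 5 + 4 + 1 + 3 + 1 + 2 + 4 = 20)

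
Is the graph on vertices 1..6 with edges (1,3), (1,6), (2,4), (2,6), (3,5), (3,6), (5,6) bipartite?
No (odd cycle of length 3: 3 -> 1 -> 6 -> 3)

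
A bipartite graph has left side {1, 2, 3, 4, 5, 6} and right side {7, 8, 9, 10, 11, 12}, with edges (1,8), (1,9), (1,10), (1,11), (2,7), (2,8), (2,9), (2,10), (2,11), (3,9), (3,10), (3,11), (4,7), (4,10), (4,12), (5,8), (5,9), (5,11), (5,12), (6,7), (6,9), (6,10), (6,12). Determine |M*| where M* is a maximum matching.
6 (matching: (1,11), (2,10), (3,9), (4,12), (5,8), (6,7); upper bound min(|L|,|R|) = min(6,6) = 6)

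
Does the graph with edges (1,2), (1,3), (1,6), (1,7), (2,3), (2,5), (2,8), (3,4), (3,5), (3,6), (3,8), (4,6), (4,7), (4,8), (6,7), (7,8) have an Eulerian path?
Yes — and in fact it has an Eulerian circuit (the graph is connected and all 8 vertices have even degree)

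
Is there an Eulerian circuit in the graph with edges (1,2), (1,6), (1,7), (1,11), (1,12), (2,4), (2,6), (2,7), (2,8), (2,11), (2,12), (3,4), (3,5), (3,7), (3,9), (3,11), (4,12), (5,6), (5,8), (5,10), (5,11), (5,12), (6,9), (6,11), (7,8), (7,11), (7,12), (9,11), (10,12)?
No (8 vertices have odd degree: {1, 2, 3, 4, 6, 8, 9, 11}; Eulerian circuit requires 0)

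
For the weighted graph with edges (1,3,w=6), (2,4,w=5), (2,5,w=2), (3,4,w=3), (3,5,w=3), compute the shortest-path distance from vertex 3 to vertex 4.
3 (path: 3 -> 4; weights 3 = 3)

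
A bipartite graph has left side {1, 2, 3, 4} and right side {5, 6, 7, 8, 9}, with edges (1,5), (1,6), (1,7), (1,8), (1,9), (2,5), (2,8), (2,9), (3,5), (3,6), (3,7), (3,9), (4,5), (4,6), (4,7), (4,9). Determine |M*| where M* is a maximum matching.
4 (matching: (1,9), (2,8), (3,7), (4,6); upper bound min(|L|,|R|) = min(4,5) = 4)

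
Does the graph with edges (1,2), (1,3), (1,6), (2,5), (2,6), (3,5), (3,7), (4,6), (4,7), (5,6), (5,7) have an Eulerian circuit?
No (4 vertices have odd degree: {1, 2, 3, 7}; Eulerian circuit requires 0)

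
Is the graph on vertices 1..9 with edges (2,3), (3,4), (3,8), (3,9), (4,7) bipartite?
Yes. Partition: {1, 2, 4, 5, 6, 8, 9}, {3, 7}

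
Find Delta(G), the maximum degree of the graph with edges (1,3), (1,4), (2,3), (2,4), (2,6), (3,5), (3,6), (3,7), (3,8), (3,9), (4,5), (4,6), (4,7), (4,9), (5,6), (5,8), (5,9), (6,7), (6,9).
7 (attained at vertex 3)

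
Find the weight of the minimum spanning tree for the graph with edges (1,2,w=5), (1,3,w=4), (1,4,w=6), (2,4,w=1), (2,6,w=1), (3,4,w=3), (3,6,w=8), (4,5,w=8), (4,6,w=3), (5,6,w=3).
12 (MST edges: (1,3,w=4), (2,4,w=1), (2,6,w=1), (3,4,w=3), (5,6,w=3); sum of weights 4 + 1 + 1 + 3 + 3 = 12)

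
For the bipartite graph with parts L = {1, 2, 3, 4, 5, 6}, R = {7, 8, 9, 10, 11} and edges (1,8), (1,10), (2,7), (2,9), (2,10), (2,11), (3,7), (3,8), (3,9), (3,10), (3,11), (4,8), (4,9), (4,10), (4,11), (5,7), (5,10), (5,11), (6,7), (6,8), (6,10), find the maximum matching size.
5 (matching: (1,10), (2,11), (3,9), (4,8), (5,7); upper bound min(|L|,|R|) = min(6,5) = 5)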